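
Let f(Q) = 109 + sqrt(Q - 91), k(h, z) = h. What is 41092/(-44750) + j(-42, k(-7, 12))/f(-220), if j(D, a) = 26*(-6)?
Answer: 2*(-10273*sqrt(311) + 2865007*I)/(22375*(sqrt(311) - 109*I)) ≈ -2.3129 + 0.22565*I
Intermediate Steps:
j(D, a) = -156
f(Q) = 109 + sqrt(-91 + Q)
41092/(-44750) + j(-42, k(-7, 12))/f(-220) = 41092/(-44750) - 156/(109 + sqrt(-91 - 220)) = 41092*(-1/44750) - 156/(109 + sqrt(-311)) = -20546/22375 - 156/(109 + I*sqrt(311))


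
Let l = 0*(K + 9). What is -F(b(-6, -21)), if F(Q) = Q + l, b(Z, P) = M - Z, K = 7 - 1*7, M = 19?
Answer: -25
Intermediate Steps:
K = 0 (K = 7 - 7 = 0)
l = 0 (l = 0*(0 + 9) = 0*9 = 0)
b(Z, P) = 19 - Z
F(Q) = Q (F(Q) = Q + 0 = Q)
-F(b(-6, -21)) = -(19 - 1*(-6)) = -(19 + 6) = -1*25 = -25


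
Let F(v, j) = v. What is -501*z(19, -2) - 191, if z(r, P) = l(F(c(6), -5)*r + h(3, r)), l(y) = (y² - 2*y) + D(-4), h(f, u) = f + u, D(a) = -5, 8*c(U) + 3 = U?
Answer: -25182965/64 ≈ -3.9348e+5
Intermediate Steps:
c(U) = -3/8 + U/8
l(y) = -5 + y² - 2*y (l(y) = (y² - 2*y) - 5 = -5 + y² - 2*y)
z(r, P) = -11 + (3 + 11*r/8)² - 11*r/4 (z(r, P) = -5 + ((-3/8 + (⅛)*6)*r + (3 + r))² - 2*((-3/8 + (⅛)*6)*r + (3 + r)) = -5 + ((-3/8 + ¾)*r + (3 + r))² - 2*((-3/8 + ¾)*r + (3 + r)) = -5 + (3*r/8 + (3 + r))² - 2*(3*r/8 + (3 + r)) = -5 + (3 + 11*r/8)² - 2*(3 + 11*r/8) = -5 + (3 + 11*r/8)² + (-6 - 11*r/4) = -11 + (3 + 11*r/8)² - 11*r/4)
-501*z(19, -2) - 191 = -501*(-2 + (11/2)*19 + (121/64)*19²) - 191 = -501*(-2 + 209/2 + (121/64)*361) - 191 = -501*(-2 + 209/2 + 43681/64) - 191 = -501*50241/64 - 191 = -25170741/64 - 191 = -25182965/64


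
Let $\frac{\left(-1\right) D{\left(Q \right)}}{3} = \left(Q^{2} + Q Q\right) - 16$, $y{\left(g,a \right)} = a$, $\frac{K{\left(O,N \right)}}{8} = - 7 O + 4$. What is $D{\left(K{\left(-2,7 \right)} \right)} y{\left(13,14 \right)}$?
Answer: $-1741152$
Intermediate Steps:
$K{\left(O,N \right)} = 32 - 56 O$ ($K{\left(O,N \right)} = 8 \left(- 7 O + 4\right) = 8 \left(4 - 7 O\right) = 32 - 56 O$)
$D{\left(Q \right)} = 48 - 6 Q^{2}$ ($D{\left(Q \right)} = - 3 \left(\left(Q^{2} + Q Q\right) - 16\right) = - 3 \left(\left(Q^{2} + Q^{2}\right) - 16\right) = - 3 \left(2 Q^{2} - 16\right) = - 3 \left(-16 + 2 Q^{2}\right) = 48 - 6 Q^{2}$)
$D{\left(K{\left(-2,7 \right)} \right)} y{\left(13,14 \right)} = \left(48 - 6 \left(32 - -112\right)^{2}\right) 14 = \left(48 - 6 \left(32 + 112\right)^{2}\right) 14 = \left(48 - 6 \cdot 144^{2}\right) 14 = \left(48 - 124416\right) 14 = \left(-124368\right) 14 = -1741152$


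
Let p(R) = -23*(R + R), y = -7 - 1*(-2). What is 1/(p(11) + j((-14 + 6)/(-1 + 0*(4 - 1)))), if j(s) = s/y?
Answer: -5/2538 ≈ -0.0019701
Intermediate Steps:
y = -5 (y = -7 + 2 = -5)
p(R) = -46*R
j(s) = -s/5 (j(s) = s/(-5) = s*(-⅕) = -s/5)
1/(p(11) + j((-14 + 6)/(-1 + 0*(4 - 1)))) = 1/(-46*11 - (-14 + 6)/(5*(-1 + 0*(4 - 1)))) = 1/(-506 - (-8)/(5*(-1 + 0*3))) = 1/(-506 - (-8)/(5*(-1 + 0))) = 1/(-506 - (-8)/(5*(-1))) = 1/(-506 - (-8)*(-1)/5) = 1/(-506 - ⅕*8) = 1/(-506 - 8/5) = 1/(-2538/5) = -5/2538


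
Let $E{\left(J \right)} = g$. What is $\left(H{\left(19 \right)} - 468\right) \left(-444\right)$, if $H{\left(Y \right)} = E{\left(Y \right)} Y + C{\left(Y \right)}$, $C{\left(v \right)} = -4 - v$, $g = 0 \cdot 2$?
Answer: $218004$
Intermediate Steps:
$g = 0$
$E{\left(J \right)} = 0$
$H{\left(Y \right)} = -4 - Y$ ($H{\left(Y \right)} = 0 Y - \left(4 + Y\right) = 0 - \left(4 + Y\right) = -4 - Y$)
$\left(H{\left(19 \right)} - 468\right) \left(-444\right) = \left(\left(-4 - 19\right) - 468\right) \left(-444\right) = \left(-23 - 468\right) \left(-444\right) = \left(-491\right) \left(-444\right) = 218004$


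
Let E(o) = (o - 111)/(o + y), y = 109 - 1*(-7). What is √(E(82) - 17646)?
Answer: I*√76866614/66 ≈ 132.84*I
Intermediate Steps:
y = 116 (y = 109 + 7 = 116)
E(o) = (-111 + o)/(116 + o) (E(o) = (o - 111)/(o + 116) = (-111 + o)/(116 + o))
√(E(82) - 17646) = √((-111 + 82)/(116 + 82) - 17646) = √(-29/198 - 17646) = √(-3493937/198) = I*√76866614/66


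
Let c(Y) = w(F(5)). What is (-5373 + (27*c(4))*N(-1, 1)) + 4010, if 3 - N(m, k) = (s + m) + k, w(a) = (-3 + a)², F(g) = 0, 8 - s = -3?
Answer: -3307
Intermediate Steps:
s = 11 (s = 8 - 1*(-3) = 8 + 3 = 11)
c(Y) = 9 (c(Y) = (-3 + 0)² = (-3)² = 9)
N(m, k) = -8 - k - m (N(m, k) = 3 - ((11 + m) + k) = 3 - (11 + k + m) = 3 + (-11 - k - m) = -8 - k - m)
(-5373 + (27*c(4))*N(-1, 1)) + 4010 = (-5373 + (27*9)*(-8 - 1*1 - 1*(-1))) + 4010 = (-5373 + 243*(-8 - 1 + 1)) + 4010 = (-5373 + 243*(-8)) + 4010 = (-5373 - 1944) + 4010 = -7317 + 4010 = -3307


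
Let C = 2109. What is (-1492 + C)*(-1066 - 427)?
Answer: -921181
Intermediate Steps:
(-1492 + C)*(-1066 - 427) = (-1492 + 2109)*(-1066 - 427) = 617*(-1493) = -921181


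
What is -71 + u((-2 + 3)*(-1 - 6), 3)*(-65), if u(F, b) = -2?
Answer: 59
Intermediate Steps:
-71 + u((-2 + 3)*(-1 - 6), 3)*(-65) = -71 - 2*(-65) = -71 + 130 = 59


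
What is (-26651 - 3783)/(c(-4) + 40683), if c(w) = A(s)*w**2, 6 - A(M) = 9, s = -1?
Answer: -30434/40635 ≈ -0.74896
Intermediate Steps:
A(M) = -3 (A(M) = 6 - 1*9 = 6 - 9 = -3)
c(w) = -3*w**2
(-26651 - 3783)/(c(-4) + 40683) = (-26651 - 3783)/(-3*(-4)**2 + 40683) = -30434/(-3*16 + 40683) = -30434/(-48 + 40683) = -30434/40635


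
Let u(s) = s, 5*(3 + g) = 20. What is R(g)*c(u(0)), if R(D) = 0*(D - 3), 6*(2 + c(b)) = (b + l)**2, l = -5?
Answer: 0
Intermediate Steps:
g = 1 (g = -3 + (1/5)*20 = -3 + 4 = 1)
c(b) = -2 + (-5 + b)**2/6 (c(b) = -2 + (b - 5)**2/6 = -2 + (-5 + b)**2/6)
R(D) = 0 (R(D) = 0*(-3 + D) = 0)
R(g)*c(u(0)) = 0*(-2 + (-5 + 0)**2/6) = 0*(-2 + (1/6)*(-5)**2) = 0*(-2 + (1/6)*25) = 0*(-2 + 25/6) = 0*(13/6) = 0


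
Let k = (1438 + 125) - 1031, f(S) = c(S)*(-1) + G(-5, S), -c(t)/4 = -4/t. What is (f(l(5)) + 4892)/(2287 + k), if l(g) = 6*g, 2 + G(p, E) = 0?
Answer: 73342/42285 ≈ 1.7345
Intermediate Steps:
c(t) = 16/t (c(t) = -(-16)/t = 16/t)
G(p, E) = -2 (G(p, E) = -2 + 0 = -2)
f(S) = -2 - 16/S (f(S) = (16/S)*(-1) - 2 = -16/S - 2 = -2 - 16/S)
k = 532 (k = 1563 - 1031 = 532)
(f(l(5)) + 4892)/(2287 + k) = ((-2 - 16/(6*5)) + 4892)/(2287 + 532) = ((-2 - 16/30) + 4892)/2819 = ((-2 - 16*1/30) + 4892)*(1/2819) = ((-2 - 8/15) + 4892)*(1/2819) = (-38/15 + 4892)*(1/2819) = (73342/15)*(1/2819) = 73342/42285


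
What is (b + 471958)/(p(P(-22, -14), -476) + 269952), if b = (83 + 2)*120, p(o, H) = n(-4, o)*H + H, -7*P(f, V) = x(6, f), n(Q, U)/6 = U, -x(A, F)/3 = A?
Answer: 241079/131066 ≈ 1.8394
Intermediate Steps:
x(A, F) = -3*A
n(Q, U) = 6*U
P(f, V) = 18/7 (P(f, V) = -(-3)*6/7 = -1/7*(-18) = 18/7)
p(o, H) = H + 6*H*o (p(o, H) = (6*o)*H + H = 6*H*o + H = H + 6*H*o)
b = 10200 (b = 85*120 = 10200)
(b + 471958)/(p(P(-22, -14), -476) + 269952) = (10200 + 471958)/(-476*(1 + 6*(18/7)) + 269952) = 482158/(-476*(1 + 108/7) + 269952) = 482158/(-476*115/7 + 269952) = 482158/(-7820 + 269952) = 482158/262132 = 482158*(1/262132) = 241079/131066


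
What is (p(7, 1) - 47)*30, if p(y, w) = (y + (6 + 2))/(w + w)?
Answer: -1185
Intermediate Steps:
p(y, w) = (8 + y)/(2*w) (p(y, w) = (y + 8)/((2*w)) = (8 + y)*(1/(2*w)) = (8 + y)/(2*w))
(p(7, 1) - 47)*30 = ((½)*(8 + 7)/1 - 47)*30 = ((½)*1*15 - 47)*30 = (15/2 - 47)*30 = -79/2*30 = -1185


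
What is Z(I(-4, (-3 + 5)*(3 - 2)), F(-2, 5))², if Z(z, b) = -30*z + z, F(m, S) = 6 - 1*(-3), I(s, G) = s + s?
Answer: 53824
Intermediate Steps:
I(s, G) = 2*s
F(m, S) = 9 (F(m, S) = 6 + 3 = 9)
Z(z, b) = -29*z
Z(I(-4, (-3 + 5)*(3 - 2)), F(-2, 5))² = (-58*(-4))² = (-29*(-8))² = 232² = 53824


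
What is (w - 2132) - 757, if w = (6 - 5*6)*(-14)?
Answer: -2553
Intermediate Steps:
w = 336 (w = (6 - 30)*(-14) = -24*(-14) = 336)
(w - 2132) - 757 = (336 - 2132) - 757 = -1796 - 757 = -2553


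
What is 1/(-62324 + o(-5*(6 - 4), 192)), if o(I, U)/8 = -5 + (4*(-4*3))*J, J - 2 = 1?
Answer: -1/63516 ≈ -1.5744e-5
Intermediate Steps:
J = 3 (J = 2 + 1 = 3)
o(I, U) = -1192 (o(I, U) = 8*(-5 + (4*(-4*3))*3) = 8*(-5 + (4*(-12))*3) = 8*(-5 - 48*3) = 8*(-5 - 144) = 8*(-149) = -1192)
1/(-62324 + o(-5*(6 - 4), 192)) = 1/(-62324 - 1192) = 1/(-63516) = -1/63516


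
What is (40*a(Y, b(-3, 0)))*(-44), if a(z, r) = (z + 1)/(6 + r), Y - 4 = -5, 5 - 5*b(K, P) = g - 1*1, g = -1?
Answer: 0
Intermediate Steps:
b(K, P) = 7/5 (b(K, P) = 1 - (-1 - 1*1)/5 = 1 - (-1 - 1)/5 = 1 - 1/5*(-2) = 1 + 2/5 = 7/5)
Y = -1 (Y = 4 - 5 = -1)
a(z, r) = (1 + z)/(6 + r)
(40*a(Y, b(-3, 0)))*(-44) = (40*((1 - 1)/(6 + 7/5)))*(-44) = (40*(0/(37/5)))*(-44) = (40*((5/37)*0))*(-44) = (40*0)*(-44) = 0*(-44) = 0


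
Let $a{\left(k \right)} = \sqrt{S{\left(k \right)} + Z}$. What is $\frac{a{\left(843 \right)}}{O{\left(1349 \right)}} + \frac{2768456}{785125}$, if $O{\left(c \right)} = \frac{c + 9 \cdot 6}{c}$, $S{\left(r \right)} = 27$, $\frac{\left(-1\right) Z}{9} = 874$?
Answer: $\frac{2768456}{785125} + \frac{4047 i \sqrt{871}}{1403} \approx 3.5261 + 85.13 i$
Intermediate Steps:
$Z = -7866$ ($Z = \left(-9\right) 874 = -7866$)
$a{\left(k \right)} = 3 i \sqrt{871}$ ($a{\left(k \right)} = \sqrt{27 - 7866} = \sqrt{-7839} = 3 i \sqrt{871}$)
$O{\left(c \right)} = \frac{54 + c}{c}$ ($O{\left(c \right)} = \frac{c + 54}{c} = \frac{54 + c}{c}$)
$\frac{a{\left(843 \right)}}{O{\left(1349 \right)}} + \frac{2768456}{785125} = \frac{3 i \sqrt{871}}{\frac{1}{1349} \left(54 + 1349\right)} + \frac{2768456}{785125} = \frac{3 i \sqrt{871}}{\frac{1}{1349} \cdot 1403} + 2768456 \cdot \frac{1}{785125} = \frac{3 i \sqrt{871}}{\frac{1403}{1349}} + \frac{2768456}{785125} = 3 i \sqrt{871} \cdot \frac{1349}{1403} + \frac{2768456}{785125} = \frac{4047 i \sqrt{871}}{1403} + \frac{2768456}{785125} = \frac{2768456}{785125} + \frac{4047 i \sqrt{871}}{1403}$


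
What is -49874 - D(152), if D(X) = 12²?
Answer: -50018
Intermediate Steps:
D(X) = 144
-49874 - D(152) = -49874 - 1*144 = -49874 - 144 = -50018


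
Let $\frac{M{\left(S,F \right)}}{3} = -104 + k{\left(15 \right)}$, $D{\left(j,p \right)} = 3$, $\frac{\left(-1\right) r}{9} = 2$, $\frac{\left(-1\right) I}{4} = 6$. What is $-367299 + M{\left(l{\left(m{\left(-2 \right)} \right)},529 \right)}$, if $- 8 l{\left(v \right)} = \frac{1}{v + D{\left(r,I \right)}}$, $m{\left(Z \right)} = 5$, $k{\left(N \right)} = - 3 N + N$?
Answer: $-367701$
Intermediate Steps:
$I = -24$ ($I = \left(-4\right) 6 = -24$)
$r = -18$ ($r = \left(-9\right) 2 = -18$)
$k{\left(N \right)} = - 2 N$
$l{\left(v \right)} = - \frac{1}{8 \left(3 + v\right)}$ ($l{\left(v \right)} = - \frac{1}{8 \left(v + 3\right)} = - \frac{1}{8 \left(3 + v\right)}$)
$M{\left(S,F \right)} = -402$ ($M{\left(S,F \right)} = 3 \left(-104 - 30\right) = 3 \left(-134\right) = -402$)
$-367299 + M{\left(l{\left(m{\left(-2 \right)} \right)},529 \right)} = -367299 - 402 = -367701$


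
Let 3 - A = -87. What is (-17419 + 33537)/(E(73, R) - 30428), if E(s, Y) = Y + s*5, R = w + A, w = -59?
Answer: -8059/15016 ≈ -0.53669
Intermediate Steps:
A = 90 (A = 3 - 1*(-87) = 3 + 87 = 90)
R = 31 (R = -59 + 90 = 31)
E(s, Y) = Y + 5*s
(-17419 + 33537)/(E(73, R) - 30428) = (-17419 + 33537)/((31 + 5*73) - 30428) = 16118/((31 + 365) - 30428) = 16118/(396 - 30428) = 16118/(-30032) = 16118*(-1/30032) = -8059/15016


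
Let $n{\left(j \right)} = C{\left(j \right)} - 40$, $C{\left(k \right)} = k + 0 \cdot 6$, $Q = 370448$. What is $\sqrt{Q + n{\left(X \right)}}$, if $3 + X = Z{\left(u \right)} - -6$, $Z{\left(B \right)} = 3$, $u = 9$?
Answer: $\sqrt{370414} \approx 608.62$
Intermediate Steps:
$C{\left(k \right)} = k$ ($C{\left(k \right)} = k + 0 = k$)
$X = 6$ ($X = -3 + \left(3 - -6\right) = -3 + \left(3 + 6\right) = -3 + 9 = 6$)
$n{\left(j \right)} = -40 + j$ ($n{\left(j \right)} = j - 40 = -40 + j$)
$\sqrt{Q + n{\left(X \right)}} = \sqrt{370448 + \left(-40 + 6\right)} = \sqrt{370448 - 34} = \sqrt{370414}$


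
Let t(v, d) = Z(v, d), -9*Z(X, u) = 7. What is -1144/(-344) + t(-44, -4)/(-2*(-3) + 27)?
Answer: 42170/12771 ≈ 3.3020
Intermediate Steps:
Z(X, u) = -7/9 (Z(X, u) = -⅑*7 = -7/9)
t(v, d) = -7/9
-1144/(-344) + t(-44, -4)/(-2*(-3) + 27) = -1144/(-344) - 7/(9*(-2*(-3) + 27)) = -1144*(-1/344) - 7/(9*(6 + 27)) = 143/43 - 7/9/33 = 143/43 - 7/9*1/33 = 143/43 - 7/297 = 42170/12771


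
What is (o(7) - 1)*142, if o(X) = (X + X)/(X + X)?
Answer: 0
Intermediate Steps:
o(X) = 1 (o(X) = (2*X)/((2*X)) = (2*X)*(1/(2*X)) = 1)
(o(7) - 1)*142 = (1 - 1)*142 = 0*142 = 0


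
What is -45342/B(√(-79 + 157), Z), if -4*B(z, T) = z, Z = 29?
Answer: 30228*√78/13 ≈ 20536.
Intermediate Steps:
B(z, T) = -z/4
-45342/B(√(-79 + 157), Z) = -45342*(-4/√(-79 + 157)) = -45342*(-2*√78/39) = -(-30228)*√78/13 = 30228*√78/13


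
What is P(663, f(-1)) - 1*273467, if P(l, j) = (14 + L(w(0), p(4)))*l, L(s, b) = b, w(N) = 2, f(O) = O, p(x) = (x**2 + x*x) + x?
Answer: -240317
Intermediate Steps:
p(x) = x + 2*x**2 (p(x) = (x**2 + x**2) + x = 2*x**2 + x = x + 2*x**2)
P(l, j) = 50*l (P(l, j) = (14 + 4*(1 + 2*4))*l = (14 + 4*(1 + 8))*l = (14 + 4*9)*l = (14 + 36)*l = 50*l)
P(663, f(-1)) - 1*273467 = 50*663 - 1*273467 = 33150 - 273467 = -240317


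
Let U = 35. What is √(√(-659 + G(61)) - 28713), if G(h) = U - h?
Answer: √(-28713 + I*√685) ≈ 0.0772 + 169.45*I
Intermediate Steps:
G(h) = 35 - h
√(√(-659 + G(61)) - 28713) = √(√(-659 + (35 - 1*61)) - 28713) = √(√(-659 + (35 - 61)) - 28713) = √(√(-659 - 26) - 28713) = √(√(-685) - 28713) = √(I*√685 - 28713) = √(-28713 + I*√685)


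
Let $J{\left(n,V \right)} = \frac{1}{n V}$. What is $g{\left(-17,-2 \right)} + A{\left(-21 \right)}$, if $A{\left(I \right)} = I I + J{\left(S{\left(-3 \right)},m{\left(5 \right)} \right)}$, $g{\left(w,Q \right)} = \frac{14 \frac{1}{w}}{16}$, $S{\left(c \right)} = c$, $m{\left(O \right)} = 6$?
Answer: $\frac{539653}{1224} \approx 440.89$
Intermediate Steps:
$J{\left(n,V \right)} = \frac{1}{V n}$
$g{\left(w,Q \right)} = \frac{7}{8 w}$ ($g{\left(w,Q \right)} = \frac{14}{w} \frac{1}{16} = \frac{7}{8 w}$)
$A{\left(I \right)} = - \frac{1}{18} + I^{2}$ ($A{\left(I \right)} = I I + \frac{1}{6 \left(-3\right)} = I^{2} + \frac{1}{6} \left(- \frac{1}{3}\right) = I^{2} - \frac{1}{18} = - \frac{1}{18} + I^{2}$)
$g{\left(-17,-2 \right)} + A{\left(-21 \right)} = \frac{7}{8 \left(-17\right)} - \left(\frac{1}{18} - \left(-21\right)^{2}\right) = \frac{7}{8} \left(- \frac{1}{17}\right) + \left(- \frac{1}{18} + 441\right) = - \frac{7}{136} + \frac{7937}{18} = \frac{539653}{1224}$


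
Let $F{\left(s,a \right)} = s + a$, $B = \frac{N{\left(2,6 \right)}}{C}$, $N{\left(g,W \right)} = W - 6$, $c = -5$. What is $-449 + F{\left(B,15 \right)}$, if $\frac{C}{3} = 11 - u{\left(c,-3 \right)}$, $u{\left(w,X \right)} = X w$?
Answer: $-434$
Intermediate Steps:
$N{\left(g,W \right)} = -6 + W$ ($N{\left(g,W \right)} = W - 6 = -6 + W$)
$C = -12$ ($C = 3 \left(11 - \left(-3\right) \left(-5\right)\right) = 3 \left(11 - 15\right) = 3 \left(-4\right) = -12$)
$B = 0$ ($B = \frac{-6 + 6}{-12} = 0 \left(- \frac{1}{12}\right) = 0$)
$F{\left(s,a \right)} = a + s$
$-449 + F{\left(B,15 \right)} = -449 + \left(15 + 0\right) = -449 + 15 = -434$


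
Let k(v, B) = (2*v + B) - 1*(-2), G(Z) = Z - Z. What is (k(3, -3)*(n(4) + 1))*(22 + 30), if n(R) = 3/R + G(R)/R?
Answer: 455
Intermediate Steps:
G(Z) = 0
k(v, B) = 2 + B + 2*v (k(v, B) = (B + 2*v) + 2 = 2 + B + 2*v)
n(R) = 3/R (n(R) = 3/R + 0/R = 3/R + 0 = 3/R)
(k(3, -3)*(n(4) + 1))*(22 + 30) = ((2 - 3 + 2*3)*(3/4 + 1))*(22 + 30) = ((2 - 3 + 6)*(3*(¼) + 1))*52 = (5*(¾ + 1))*52 = (5*(7/4))*52 = (35/4)*52 = 455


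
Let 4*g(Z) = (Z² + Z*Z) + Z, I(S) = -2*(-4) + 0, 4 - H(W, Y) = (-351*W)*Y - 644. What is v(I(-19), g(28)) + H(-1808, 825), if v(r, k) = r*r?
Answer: -523550888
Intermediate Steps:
H(W, Y) = 648 + 351*W*Y (H(W, Y) = 4 - ((-351*W)*Y - 644) = 4 - (-351*W*Y - 644) = 4 - (-644 - 351*W*Y) = 4 + (644 + 351*W*Y) = 648 + 351*W*Y)
I(S) = 8 (I(S) = 8 + 0 = 8)
g(Z) = Z²/2 + Z/4 (g(Z) = ((Z² + Z*Z) + Z)/4 = ((Z² + Z²) + Z)/4 = (2*Z² + Z)/4 = (Z + 2*Z²)/4 = Z²/2 + Z/4)
v(r, k) = r²
v(I(-19), g(28)) + H(-1808, 825) = 8² + (648 + 351*(-1808)*825) = 64 + (648 - 523551600) = 64 - 523550952 = -523550888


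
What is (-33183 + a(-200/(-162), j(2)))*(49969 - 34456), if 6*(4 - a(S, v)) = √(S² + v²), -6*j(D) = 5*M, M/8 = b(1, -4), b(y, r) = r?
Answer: -514705827 - 51710*√11689/81 ≈ -5.1478e+8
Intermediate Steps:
M = -32 (M = 8*(-4) = -32)
j(D) = 80/3 (j(D) = -5*(-32)/6 = -⅙*(-160) = 80/3)
a(S, v) = 4 - √(S² + v²)/6
(-33183 + a(-200/(-162), j(2)))*(49969 - 34456) = (-33183 + (4 - √((-200/(-162))² + (80/3)²)/6))*(49969 - 34456) = (-33183 + (4 - √((-200*(-1/162))² + 6400/9)/6))*15513 = (-33183 + (4 - √((100/81)² + 6400/9)/6))*15513 = (-33183 + (4 - √(10000/6561 + 6400/9)/6))*15513 = (-33183 + (4 - 10*√11689/243))*15513 = (-33179 - 10*√11689/243)*15513 = -514705827 - 51710*√11689/81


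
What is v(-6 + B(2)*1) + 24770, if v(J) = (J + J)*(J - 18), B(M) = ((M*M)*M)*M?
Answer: 24610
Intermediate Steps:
B(M) = M⁴ (B(M) = (M²*M)*M = M³*M = M⁴)
v(J) = 2*J*(-18 + J) (v(J) = (2*J)*(-18 + J) = 2*J*(-18 + J))
v(-6 + B(2)*1) + 24770 = 2*(-6 + 2⁴*1)*(-18 + (-6 + 2⁴*1)) + 24770 = 2*(-6 + 16*1)*(-18 + (-6 + 16*1)) + 24770 = 2*(-6 + 16)*(-18 + (-6 + 16)) + 24770 = 2*10*(-18 + 10) + 24770 = 2*10*(-8) + 24770 = -160 + 24770 = 24610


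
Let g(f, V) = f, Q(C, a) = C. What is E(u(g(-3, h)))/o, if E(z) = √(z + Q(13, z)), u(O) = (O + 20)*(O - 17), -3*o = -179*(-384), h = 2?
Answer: -I*√327/22912 ≈ -0.00078924*I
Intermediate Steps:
o = -22912 (o = -(-179)*(-384)/3 = -⅓*68736 = -22912)
u(O) = (-17 + O)*(20 + O) (u(O) = (20 + O)*(-17 + O) = (-17 + O)*(20 + O))
E(z) = √(13 + z) (E(z) = √(z + 13) = √(13 + z))
E(u(g(-3, h)))/o = √(13 + (-340 + (-3)² + 3*(-3)))/(-22912) = √(13 + (-340 + 9 - 9))*(-1/22912) = √(13 - 340)*(-1/22912) = √(-327)*(-1/22912) = (I*√327)*(-1/22912) = -I*√327/22912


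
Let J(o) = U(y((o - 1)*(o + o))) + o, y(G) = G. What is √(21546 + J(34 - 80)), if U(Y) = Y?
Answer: 4*√1614 ≈ 160.70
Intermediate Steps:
J(o) = o + 2*o*(-1 + o) (J(o) = (o - 1)*(o + o) + o = (-1 + o)*(2*o) + o = 2*o*(-1 + o) + o = o + 2*o*(-1 + o))
√(21546 + J(34 - 80)) = √(21546 + (34 - 80)*(-1 + 2*(34 - 80))) = √(21546 - 46*(-1 + 2*(-46))) = √(21546 - 46*(-1 - 92)) = √(21546 - 46*(-93)) = √(21546 + 4278) = √25824 = 4*√1614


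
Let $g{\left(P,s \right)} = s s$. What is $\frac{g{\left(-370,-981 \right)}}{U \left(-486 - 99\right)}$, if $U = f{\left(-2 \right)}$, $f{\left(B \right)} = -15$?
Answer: $\frac{35643}{325} \approx 109.67$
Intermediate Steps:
$g{\left(P,s \right)} = s^{2}$
$U = -15$
$\frac{g{\left(-370,-981 \right)}}{U \left(-486 - 99\right)} = \frac{\left(-981\right)^{2}}{\left(-15\right) \left(-486 - 99\right)} = \frac{962361}{\left(-15\right) \left(-585\right)} = \frac{962361}{8775} = 962361 \cdot \frac{1}{8775} = \frac{35643}{325}$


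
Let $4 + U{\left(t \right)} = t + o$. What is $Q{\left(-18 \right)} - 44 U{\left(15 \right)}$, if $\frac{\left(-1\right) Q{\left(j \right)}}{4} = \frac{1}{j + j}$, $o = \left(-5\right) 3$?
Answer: $\frac{1585}{9} \approx 176.11$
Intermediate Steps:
$o = -15$
$U{\left(t \right)} = -19 + t$ ($U{\left(t \right)} = -4 + \left(t - 15\right) = -4 + \left(-15 + t\right) = -19 + t$)
$Q{\left(j \right)} = - \frac{2}{j}$ ($Q{\left(j \right)} = - \frac{4}{j + j} = - \frac{4}{2 j} = - 4 \frac{1}{2 j} = - \frac{2}{j}$)
$Q{\left(-18 \right)} - 44 U{\left(15 \right)} = - \frac{2}{-18} - 44 \left(-19 + 15\right) = \left(-2\right) \left(- \frac{1}{18}\right) - -176 = \frac{1}{9} + 176 = \frac{1585}{9}$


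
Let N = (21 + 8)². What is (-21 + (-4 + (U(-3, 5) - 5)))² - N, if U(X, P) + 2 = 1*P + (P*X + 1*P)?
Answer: 528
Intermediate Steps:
U(X, P) = -2 + 2*P + P*X (U(X, P) = -2 + (1*P + (P*X + 1*P)) = -2 + (P + (P*X + P)) = -2 + (P + (P + P*X)) = -2 + (2*P + P*X) = -2 + 2*P + P*X)
N = 841 (N = 29² = 841)
(-21 + (-4 + (U(-3, 5) - 5)))² - N = (-21 + (-4 + ((-2 + 2*5 + 5*(-3)) - 5)))² - 1*841 = (-21 + (-4 + ((-2 + 10 - 15) - 5)))² - 841 = (-21 + (-4 + (-7 - 5)))² - 841 = (-21 + (-4 - 12))² - 841 = (-21 - 16)² - 841 = (-37)² - 841 = 1369 - 841 = 528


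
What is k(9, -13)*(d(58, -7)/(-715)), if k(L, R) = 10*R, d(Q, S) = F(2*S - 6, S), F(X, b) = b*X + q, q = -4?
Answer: 272/11 ≈ 24.727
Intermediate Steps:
F(X, b) = -4 + X*b (F(X, b) = b*X - 4 = X*b - 4 = -4 + X*b)
d(Q, S) = -4 + S*(-6 + 2*S) (d(Q, S) = -4 + (2*S - 6)*S = -4 + (-6 + 2*S)*S = -4 + S*(-6 + 2*S))
k(9, -13)*(d(58, -7)/(-715)) = (10*(-13))*((-4 + 2*(-7)*(-3 - 7))/(-715)) = -130*(-4 + 2*(-7)*(-10))*(-1)/715 = -130*(-4 + 140)*(-1)/715 = -17680*(-1)/715 = -130*(-136/715) = 272/11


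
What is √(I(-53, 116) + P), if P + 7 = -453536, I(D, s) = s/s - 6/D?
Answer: 586*I*√3710/53 ≈ 673.46*I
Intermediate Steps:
I(D, s) = 1 - 6/D
P = -453543 (P = -7 - 453536 = -453543)
√(I(-53, 116) + P) = √((-6 - 53)/(-53) - 453543) = √(-1/53*(-59) - 453543) = √(59/53 - 453543) = √(-24037720/53) = 586*I*√3710/53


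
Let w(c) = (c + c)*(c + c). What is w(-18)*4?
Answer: 5184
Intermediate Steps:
w(c) = 4*c² (w(c) = (2*c)*(2*c) = 4*c²)
w(-18)*4 = (4*(-18)²)*4 = (4*324)*4 = 1296*4 = 5184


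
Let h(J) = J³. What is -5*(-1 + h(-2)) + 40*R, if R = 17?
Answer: 725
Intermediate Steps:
-5*(-1 + h(-2)) + 40*R = -5*(-1 + (-2)³) + 40*17 = -5*(-1 - 8) + 680 = -5*(-9) + 680 = 45 + 680 = 725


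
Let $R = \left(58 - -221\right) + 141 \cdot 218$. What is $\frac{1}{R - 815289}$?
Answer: $- \frac{1}{784272} \approx -1.2751 \cdot 10^{-6}$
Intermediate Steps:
$R = 31017$ ($R = \left(58 + 221\right) + 30738 = 279 + 30738 = 31017$)
$\frac{1}{R - 815289} = \frac{1}{31017 - 815289} = \frac{1}{-784272} = - \frac{1}{784272}$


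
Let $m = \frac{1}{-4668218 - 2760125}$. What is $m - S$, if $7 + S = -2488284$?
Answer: $\frac{18483879031812}{7428343} \approx 2.4883 \cdot 10^{6}$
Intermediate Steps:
$S = -2488291$ ($S = -7 - 2488284 = -2488291$)
$m = - \frac{1}{7428343}$ ($m = \frac{1}{-7428343} = - \frac{1}{7428343} \approx -1.3462 \cdot 10^{-7}$)
$m - S = - \frac{1}{7428343} - -2488291 = - \frac{1}{7428343} + 2488291 = \frac{18483879031812}{7428343}$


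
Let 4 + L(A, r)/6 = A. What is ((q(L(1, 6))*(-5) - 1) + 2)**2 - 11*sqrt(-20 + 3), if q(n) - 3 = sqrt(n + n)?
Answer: -704 + 840*I - 11*I*sqrt(17) ≈ -704.0 + 794.65*I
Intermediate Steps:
L(A, r) = -24 + 6*A
q(n) = 3 + sqrt(2)*sqrt(n) (q(n) = 3 + sqrt(n + n) = 3 + sqrt(2*n) = 3 + sqrt(2)*sqrt(n))
((q(L(1, 6))*(-5) - 1) + 2)**2 - 11*sqrt(-20 + 3) = (((3 + sqrt(2)*sqrt(-24 + 6*1))*(-5) - 1) + 2)**2 - 11*sqrt(-20 + 3) = (((3 + sqrt(2)*sqrt(-24 + 6))*(-5) - 1) + 2)**2 - 11*I*sqrt(17) = (((3 + sqrt(2)*sqrt(-18))*(-5) - 1) + 2)**2 - 11*I*sqrt(17) = (((3 + sqrt(2)*(3*I*sqrt(2)))*(-5) - 1) + 2)**2 - 11*I*sqrt(17) = (((3 + 6*I)*(-5) - 1) + 2)**2 - 11*I*sqrt(17) = (((-15 - 30*I) - 1) + 2)**2 - 11*I*sqrt(17) = ((-16 - 30*I) + 2)**2 - 11*I*sqrt(17) = (-14 - 30*I)**2 - 11*I*sqrt(17)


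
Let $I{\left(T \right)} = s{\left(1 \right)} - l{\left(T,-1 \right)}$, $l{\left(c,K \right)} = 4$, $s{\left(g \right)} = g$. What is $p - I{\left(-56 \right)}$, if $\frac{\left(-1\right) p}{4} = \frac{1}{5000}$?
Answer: $\frac{3749}{1250} \approx 2.9992$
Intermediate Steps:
$p = - \frac{1}{1250}$ ($p = - \frac{4}{5000} = \left(-4\right) \frac{1}{5000} = - \frac{1}{1250} \approx -0.0008$)
$I{\left(T \right)} = -3$ ($I{\left(T \right)} = 1 - 4 = -3$)
$p - I{\left(-56 \right)} = - \frac{1}{1250} - -3 = - \frac{1}{1250} + 3 = \frac{3749}{1250}$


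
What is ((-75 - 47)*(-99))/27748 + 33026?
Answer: 458208763/13874 ≈ 33026.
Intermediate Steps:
((-75 - 47)*(-99))/27748 + 33026 = -122*(-99)*(1/27748) + 33026 = 12078*(1/27748) + 33026 = 6039/13874 + 33026 = 458208763/13874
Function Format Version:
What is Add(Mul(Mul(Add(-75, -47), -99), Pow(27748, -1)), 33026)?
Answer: Rational(458208763, 13874) ≈ 33026.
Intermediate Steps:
Add(Mul(Mul(Add(-75, -47), -99), Pow(27748, -1)), 33026) = Add(Mul(Mul(-122, -99), Rational(1, 27748)), 33026) = Add(Mul(12078, Rational(1, 27748)), 33026) = Add(Rational(6039, 13874), 33026) = Rational(458208763, 13874)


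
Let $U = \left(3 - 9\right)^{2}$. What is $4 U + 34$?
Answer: $178$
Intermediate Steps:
$U = 36$ ($U = \left(3 - 9\right)^{2} = \left(-6\right)^{2} = 36$)
$4 U + 34 = 4 \cdot 36 + 34 = 144 + 34 = 178$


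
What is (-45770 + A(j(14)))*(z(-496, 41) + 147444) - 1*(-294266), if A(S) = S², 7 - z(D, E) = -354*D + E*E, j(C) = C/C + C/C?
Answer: 1364761790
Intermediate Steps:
j(C) = 2 (j(C) = 1 + 1 = 2)
z(D, E) = 7 - E² + 354*D (z(D, E) = 7 - (-354*D + E*E) = 7 - (-354*D + E²) = 7 - (E² - 354*D) = 7 + (-E² + 354*D) = 7 - E² + 354*D)
(-45770 + A(j(14)))*(z(-496, 41) + 147444) - 1*(-294266) = (-45770 + 2²)*((7 - 1*41² + 354*(-496)) + 147444) - 1*(-294266) = (-45770 + 4)*((7 - 1*1681 - 175584) + 147444) + 294266 = -45766*((7 - 1681 - 175584) + 147444) + 294266 = -45766*(-177258 + 147444) + 294266 = -45766*(-29814) + 294266 = 1364467524 + 294266 = 1364761790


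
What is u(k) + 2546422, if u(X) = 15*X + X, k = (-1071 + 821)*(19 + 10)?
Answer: 2430422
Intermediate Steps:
k = -7250 (k = -250*29 = -7250)
u(X) = 16*X
u(k) + 2546422 = 16*(-7250) + 2546422 = -116000 + 2546422 = 2430422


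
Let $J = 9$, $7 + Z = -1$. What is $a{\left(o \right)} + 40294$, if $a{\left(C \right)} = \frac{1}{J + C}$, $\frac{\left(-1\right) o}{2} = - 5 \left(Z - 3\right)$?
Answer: $\frac{4069693}{101} \approx 40294.0$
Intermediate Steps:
$Z = -8$ ($Z = -7 - 1 = -8$)
$o = -110$ ($o = - 2 \left(- 5 \left(-8 - 3\right)\right) = - 2 \left(\left(-5\right) \left(-11\right)\right) = \left(-2\right) 55 = -110$)
$a{\left(C \right)} = \frac{1}{9 + C}$
$a{\left(o \right)} + 40294 = \frac{1}{9 - 110} + 40294 = \frac{1}{-101} + 40294 = - \frac{1}{101} + 40294 = \frac{4069693}{101}$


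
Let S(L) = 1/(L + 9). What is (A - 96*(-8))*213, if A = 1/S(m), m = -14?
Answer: 162519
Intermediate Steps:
S(L) = 1/(9 + L)
A = -5 (A = 1/(1/(9 - 14)) = 1/(1/(-5)) = 1/(-1/5) = -5)
(A - 96*(-8))*213 = (-5 - 96*(-8))*213 = (-5 + 768)*213 = 763*213 = 162519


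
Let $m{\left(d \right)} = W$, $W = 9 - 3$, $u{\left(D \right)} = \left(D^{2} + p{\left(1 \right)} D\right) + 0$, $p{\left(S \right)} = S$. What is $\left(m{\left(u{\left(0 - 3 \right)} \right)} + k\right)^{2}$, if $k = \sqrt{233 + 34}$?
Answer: $\left(6 + \sqrt{267}\right)^{2} \approx 499.08$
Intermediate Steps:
$k = \sqrt{267} \approx 16.34$
$u{\left(D \right)} = D + D^{2}$ ($u{\left(D \right)} = \left(D^{2} + 1 D\right) + 0 = \left(D^{2} + D\right) + 0 = \left(D + D^{2}\right) + 0 = D + D^{2}$)
$W = 6$ ($W = 9 - 3 = 6$)
$m{\left(d \right)} = 6$
$\left(m{\left(u{\left(0 - 3 \right)} \right)} + k\right)^{2} = \left(6 + \sqrt{267}\right)^{2}$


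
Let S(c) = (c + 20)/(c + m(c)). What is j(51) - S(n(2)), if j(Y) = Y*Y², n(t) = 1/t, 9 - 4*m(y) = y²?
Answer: 5703665/43 ≈ 1.3264e+5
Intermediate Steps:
m(y) = 9/4 - y²/4
n(t) = 1/t
j(Y) = Y³
S(c) = (20 + c)/(9/4 + c - c²/4) (S(c) = (c + 20)/(c + (9/4 - c²/4)) = (20 + c)/(9/4 + c - c²/4))
j(51) - S(n(2)) = 51³ - 4*(20 + 1/2)/(9 - (1/2)² + 4/2) = 132651 - 4*(20 + ½)/(9 - (½)² + 4*(½)) = 132651 - 4*41/((9 - 1*¼ + 2)*2) = 132651 - 4*41/((9 - ¼ + 2)*2) = 132651 - 4*41/(43/4*2) = 132651 - 4*4*41/(43*2) = 132651 - 1*328/43 = 132651 - 328/43 = 5703665/43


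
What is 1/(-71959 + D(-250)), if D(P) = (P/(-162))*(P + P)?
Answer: -81/5891179 ≈ -1.3749e-5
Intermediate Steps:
D(P) = -P²/81 (D(P) = (P*(-1/162))*(2*P) = (-P/162)*(2*P) = -P²/81)
1/(-71959 + D(-250)) = 1/(-71959 - 1/81*(-250)²) = 1/(-71959 - 1/81*62500) = 1/(-71959 - 62500/81) = 1/(-5891179/81) = -81/5891179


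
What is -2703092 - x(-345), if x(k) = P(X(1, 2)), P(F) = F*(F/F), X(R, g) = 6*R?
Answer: -2703098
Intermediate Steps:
P(F) = F (P(F) = F*1 = F)
x(k) = 6 (x(k) = 6*1 = 6)
-2703092 - x(-345) = -2703092 - 1*6 = -2703092 - 6 = -2703098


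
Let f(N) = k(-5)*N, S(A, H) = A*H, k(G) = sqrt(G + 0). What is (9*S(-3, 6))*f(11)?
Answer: -1782*I*sqrt(5) ≈ -3984.7*I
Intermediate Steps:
k(G) = sqrt(G)
f(N) = I*N*sqrt(5) (f(N) = sqrt(-5)*N = (I*sqrt(5))*N = I*N*sqrt(5))
(9*S(-3, 6))*f(11) = (9*(-3*6))*(I*11*sqrt(5)) = (9*(-18))*(11*I*sqrt(5)) = -1782*I*sqrt(5)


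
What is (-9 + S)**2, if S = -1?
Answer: 100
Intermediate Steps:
(-9 + S)**2 = (-9 - 1)**2 = (-10)**2 = 100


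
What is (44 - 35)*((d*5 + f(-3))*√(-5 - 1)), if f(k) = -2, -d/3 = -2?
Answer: 252*I*√6 ≈ 617.27*I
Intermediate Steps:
d = 6 (d = -3*(-2) = 6)
(44 - 35)*((d*5 + f(-3))*√(-5 - 1)) = (44 - 35)*((6*5 - 2)*√(-5 - 1)) = 9*((30 - 2)*√(-6)) = 9*(28*(I*√6)) = 9*(28*I*√6) = 252*I*√6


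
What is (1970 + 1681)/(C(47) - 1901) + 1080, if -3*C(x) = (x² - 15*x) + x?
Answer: 869263/806 ≈ 1078.5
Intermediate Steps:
C(x) = -x²/3 + 14*x/3 (C(x) = -((x² - 15*x) + x)/3 = -(x² - 14*x)/3 = -x²/3 + 14*x/3)
(1970 + 1681)/(C(47) - 1901) + 1080 = (1970 + 1681)/((⅓)*47*(14 - 1*47) - 1901) + 1080 = 3651/((⅓)*47*(14 - 47) - 1901) + 1080 = 3651/((⅓)*47*(-33) - 1901) + 1080 = 3651/(-517 - 1901) + 1080 = 3651/(-2418) + 1080 = 3651*(-1/2418) + 1080 = -1217/806 + 1080 = 869263/806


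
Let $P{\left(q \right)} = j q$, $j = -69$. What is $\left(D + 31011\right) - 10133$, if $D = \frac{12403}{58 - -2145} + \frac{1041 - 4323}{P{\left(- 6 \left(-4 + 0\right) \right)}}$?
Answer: $\frac{12699036853}{608028} \approx 20886.0$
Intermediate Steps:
$P{\left(q \right)} = - 69 q$
$D = \frac{4628269}{608028}$ ($D = \frac{12403}{58 - -2145} + \frac{1041 - 4323}{\left(-69\right) \left(- 6 \left(-4 + 0\right)\right)} = \frac{12403}{58 + 2145} - \frac{3282}{\left(-69\right) \left(\left(-6\right) \left(-4\right)\right)} = \frac{12403}{2203} - \frac{3282}{\left(-69\right) 24} = 12403 \cdot \frac{1}{2203} - \frac{3282}{-1656} = \frac{12403}{2203} - - \frac{547}{276} = \frac{12403}{2203} + \frac{547}{276} = \frac{4628269}{608028} \approx 7.6119$)
$\left(D + 31011\right) - 10133 = \left(\frac{4628269}{608028} + 31011\right) - 10133 = \frac{18860184577}{608028} - 10133 = \frac{12699036853}{608028}$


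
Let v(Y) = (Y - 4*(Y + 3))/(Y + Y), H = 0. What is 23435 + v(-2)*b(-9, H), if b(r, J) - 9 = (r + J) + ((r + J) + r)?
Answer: 23408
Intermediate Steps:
b(r, J) = 9 + 2*J + 3*r (b(r, J) = 9 + ((r + J) + ((r + J) + r)) = 9 + ((J + r) + ((J + r) + r)) = 9 + ((J + r) + (J + 2*r)) = 9 + (2*J + 3*r) = 9 + 2*J + 3*r)
v(Y) = (-12 - 3*Y)/(2*Y) (v(Y) = (Y - 4*(3 + Y))/((2*Y)) = (Y + (-12 - 4*Y))*(1/(2*Y)) = (-12 - 3*Y)*(1/(2*Y)) = (-12 - 3*Y)/(2*Y))
23435 + v(-2)*b(-9, H) = 23435 + (-3/2 - 6/(-2))*(9 + 2*0 + 3*(-9)) = 23435 + (-3/2 - 6*(-½))*(9 + 0 - 27) = 23435 + (-3/2 + 3)*(-18) = 23435 + (3/2)*(-18) = 23435 - 27 = 23408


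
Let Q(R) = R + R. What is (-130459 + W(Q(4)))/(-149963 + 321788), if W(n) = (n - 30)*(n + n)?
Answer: -130811/171825 ≈ -0.76130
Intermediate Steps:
Q(R) = 2*R
W(n) = 2*n*(-30 + n) (W(n) = (-30 + n)*(2*n) = 2*n*(-30 + n))
(-130459 + W(Q(4)))/(-149963 + 321788) = (-130459 + 2*(2*4)*(-30 + 2*4))/(-149963 + 321788) = (-130459 + 2*8*(-30 + 8))/171825 = (-130459 + 2*8*(-22))*(1/171825) = (-130459 - 352)*(1/171825) = -130811*1/171825 = -130811/171825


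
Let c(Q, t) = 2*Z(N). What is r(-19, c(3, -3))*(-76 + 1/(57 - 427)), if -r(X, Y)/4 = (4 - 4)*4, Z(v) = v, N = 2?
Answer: 0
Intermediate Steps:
c(Q, t) = 4 (c(Q, t) = 2*2 = 4)
r(X, Y) = 0 (r(X, Y) = -4*(4 - 4)*4 = -0*4 = -4*0 = 0)
r(-19, c(3, -3))*(-76 + 1/(57 - 427)) = 0*(-76 + 1/(57 - 427)) = 0*(-76 + 1/(-370)) = 0*(-76 - 1/370) = 0*(-28121/370) = 0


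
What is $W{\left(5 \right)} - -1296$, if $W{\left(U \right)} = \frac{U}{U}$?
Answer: $1297$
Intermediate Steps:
$W{\left(U \right)} = 1$
$W{\left(5 \right)} - -1296 = 1 - -1296 = 1 + 1296 = 1297$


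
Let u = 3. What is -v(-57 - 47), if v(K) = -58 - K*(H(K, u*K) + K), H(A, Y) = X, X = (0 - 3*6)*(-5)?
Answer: 1514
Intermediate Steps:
X = 90 (X = (0 - 18)*(-5) = -18*(-5) = 90)
H(A, Y) = 90
v(K) = -58 - K*(90 + K)
-v(-57 - 47) = -(-58 - (-57 - 47)² - 90*(-57 - 47)) = -(-58 - 1*(-104)² - 90*(-104)) = -(-58 - 1*10816 + 9360) = -(-58 - 10816 + 9360) = -1*(-1514) = 1514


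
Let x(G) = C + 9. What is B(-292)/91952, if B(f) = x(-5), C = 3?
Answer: 3/22988 ≈ 0.00013050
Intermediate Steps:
x(G) = 12 (x(G) = 3 + 9 = 12)
B(f) = 12
B(-292)/91952 = 12/91952 = 12*(1/91952) = 3/22988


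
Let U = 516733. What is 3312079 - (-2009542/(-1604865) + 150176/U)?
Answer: 2746661804661945029/829286706045 ≈ 3.3121e+6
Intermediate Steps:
3312079 - (-2009542/(-1604865) + 150176/U) = 3312079 - (-2009542/(-1604865) + 150176/516733) = 3312079 - (-2009542*(-1/1604865) + 150176*(1/516733)) = 3312079 - (2009542/1604865 + 150176/516733) = 3312079 - 1*1279408872526/829286706045 = 3312079 - 1279408872526/829286706045 = 2746661804661945029/829286706045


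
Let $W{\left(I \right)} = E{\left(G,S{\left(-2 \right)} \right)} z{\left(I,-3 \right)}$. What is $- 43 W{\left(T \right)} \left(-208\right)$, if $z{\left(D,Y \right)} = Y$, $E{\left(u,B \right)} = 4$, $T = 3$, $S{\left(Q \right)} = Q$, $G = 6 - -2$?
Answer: $-107328$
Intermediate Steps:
$G = 8$ ($G = 6 + 2 = 8$)
$W{\left(I \right)} = -12$ ($W{\left(I \right)} = 4 \left(-3\right) = -12$)
$- 43 W{\left(T \right)} \left(-208\right) = \left(-43\right) \left(-12\right) \left(-208\right) = 516 \left(-208\right) = -107328$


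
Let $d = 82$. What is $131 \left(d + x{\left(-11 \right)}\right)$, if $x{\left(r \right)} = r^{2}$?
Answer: $26593$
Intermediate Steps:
$131 \left(d + x{\left(-11 \right)}\right) = 131 \left(82 + \left(-11\right)^{2}\right) = 131 \left(82 + 121\right) = 131 \cdot 203 = 26593$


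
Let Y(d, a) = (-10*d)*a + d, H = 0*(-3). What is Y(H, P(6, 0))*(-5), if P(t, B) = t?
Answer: 0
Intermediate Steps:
H = 0
Y(d, a) = d - 10*a*d (Y(d, a) = -10*a*d + d = d - 10*a*d)
Y(H, P(6, 0))*(-5) = (0*(1 - 10*6))*(-5) = (0*(1 - 60))*(-5) = (0*(-59))*(-5) = 0*(-5) = 0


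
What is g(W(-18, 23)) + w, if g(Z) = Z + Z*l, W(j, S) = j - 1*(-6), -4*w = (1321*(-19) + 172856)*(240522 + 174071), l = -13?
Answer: -61259017325/4 ≈ -1.5315e+10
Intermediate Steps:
w = -61259017901/4 (w = -(1321*(-19) + 172856)*(240522 + 174071)/4 = -(-25099 + 172856)*414593/4 = -147757*414593/4 = -¼*61259017901 = -61259017901/4 ≈ -1.5315e+10)
W(j, S) = 6 + j (W(j, S) = j + 6 = 6 + j)
g(Z) = -12*Z (g(Z) = Z + Z*(-13) = Z - 13*Z = -12*Z)
g(W(-18, 23)) + w = -12*(6 - 18) - 61259017901/4 = -12*(-12) - 61259017901/4 = 144 - 61259017901/4 = -61259017325/4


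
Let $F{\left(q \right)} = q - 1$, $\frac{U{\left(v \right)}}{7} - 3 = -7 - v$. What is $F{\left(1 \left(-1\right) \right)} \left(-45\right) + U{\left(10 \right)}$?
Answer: $-8$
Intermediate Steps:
$U{\left(v \right)} = -28 - 7 v$ ($U{\left(v \right)} = 21 + 7 \left(-7 - v\right) = 21 - \left(49 + 7 v\right) = -28 - 7 v$)
$F{\left(q \right)} = -1 + q$
$F{\left(1 \left(-1\right) \right)} \left(-45\right) + U{\left(10 \right)} = \left(-1 + 1 \left(-1\right)\right) \left(-45\right) - 98 = \left(-1 - 1\right) \left(-45\right) - 98 = \left(-2\right) \left(-45\right) - 98 = 90 - 98 = -8$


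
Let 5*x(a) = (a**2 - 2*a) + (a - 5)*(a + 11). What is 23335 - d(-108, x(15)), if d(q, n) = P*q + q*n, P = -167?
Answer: 15127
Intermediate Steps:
x(a) = -2*a/5 + a**2/5 + (-5 + a)*(11 + a)/5 (x(a) = ((a**2 - 2*a) + (a - 5)*(a + 11))/5 = ((a**2 - 2*a) + (-5 + a)*(11 + a))/5 = (a**2 - 2*a + (-5 + a)*(11 + a))/5 = -2*a/5 + a**2/5 + (-5 + a)*(11 + a)/5)
d(q, n) = -167*q + n*q (d(q, n) = -167*q + q*n = -167*q + n*q)
23335 - d(-108, x(15)) = 23335 - (-108)*(-167 + (-11 + (2/5)*15**2 + (4/5)*15)) = 23335 - (-108)*(-167 + (-11 + (2/5)*225 + 12)) = 23335 - (-108)*(-167 + (-11 + 90 + 12)) = 23335 - (-108)*(-167 + 91) = 23335 - (-108)*(-76) = 23335 - 1*8208 = 23335 - 8208 = 15127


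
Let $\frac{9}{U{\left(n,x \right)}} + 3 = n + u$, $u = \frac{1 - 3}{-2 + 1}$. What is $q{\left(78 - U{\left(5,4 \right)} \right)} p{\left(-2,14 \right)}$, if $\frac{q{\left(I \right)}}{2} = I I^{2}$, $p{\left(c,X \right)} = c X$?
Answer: $- \frac{194726889}{8} \approx -2.4341 \cdot 10^{7}$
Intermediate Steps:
$u = 2$ ($u = - \frac{2}{-1} = \left(-2\right) \left(-1\right) = 2$)
$U{\left(n,x \right)} = \frac{9}{-1 + n}$ ($U{\left(n,x \right)} = \frac{9}{-3 + \left(n + 2\right)} = \frac{9}{-3 + \left(2 + n\right)} = \frac{9}{-1 + n}$)
$p{\left(c,X \right)} = X c$
$q{\left(I \right)} = 2 I^{3}$ ($q{\left(I \right)} = 2 I I^{2} = 2 I^{3}$)
$q{\left(78 - U{\left(5,4 \right)} \right)} p{\left(-2,14 \right)} = 2 \left(78 - \frac{9}{-1 + 5}\right)^{3} \cdot 14 \left(-2\right) = 2 \left(78 - \frac{9}{4}\right)^{3} \left(-28\right) = 2 \left(\frac{303}{4}\right)^{3} \left(-28\right) = 2 \cdot \frac{27818127}{64} \left(-28\right) = \frac{27818127}{32} \left(-28\right) = - \frac{194726889}{8}$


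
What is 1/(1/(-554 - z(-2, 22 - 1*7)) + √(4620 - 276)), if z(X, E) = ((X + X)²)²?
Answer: 810/2850098399 + 1312200*√1086/2850098399 ≈ 0.015173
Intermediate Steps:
z(X, E) = 16*X⁴ (z(X, E) = ((2*X)²)² = (4*X²)² = 16*X⁴)
1/(1/(-554 - z(-2, 22 - 1*7)) + √(4620 - 276)) = 1/(1/(-554 - 16*(-2)⁴) + √(4620 - 276)) = 1/(1/(-554 - 16*16) + √4344) = 1/(1/(-554 - 1*256) + 2*√1086) = 1/(1/(-554 - 256) + 2*√1086) = 1/(1/(-810) + 2*√1086) = 1/(-1/810 + 2*√1086)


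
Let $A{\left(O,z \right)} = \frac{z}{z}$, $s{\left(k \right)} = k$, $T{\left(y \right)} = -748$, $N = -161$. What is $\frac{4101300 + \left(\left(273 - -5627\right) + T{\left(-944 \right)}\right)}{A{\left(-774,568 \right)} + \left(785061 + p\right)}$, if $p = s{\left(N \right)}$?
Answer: $\frac{4106452}{784901} \approx 5.2318$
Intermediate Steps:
$p = -161$
$A{\left(O,z \right)} = 1$
$\frac{4101300 + \left(\left(273 - -5627\right) + T{\left(-944 \right)}\right)}{A{\left(-774,568 \right)} + \left(785061 + p\right)} = \frac{4101300 + \left(\left(273 - -5627\right) - 748\right)}{1 + \left(785061 - 161\right)} = \frac{4101300 + \left(\left(273 + 5627\right) - 748\right)}{1 + 784900} = \frac{4101300 + \left(5900 - 748\right)}{784901} = \left(4101300 + 5152\right) \frac{1}{784901} = 4106452 \cdot \frac{1}{784901} = \frac{4106452}{784901}$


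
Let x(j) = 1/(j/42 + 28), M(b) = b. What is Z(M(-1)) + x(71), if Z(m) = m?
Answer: -1205/1247 ≈ -0.96632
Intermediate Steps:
x(j) = 1/(28 + j/42) (x(j) = 1/(j*(1/42) + 28) = 1/(j/42 + 28) = 1/(28 + j/42))
Z(M(-1)) + x(71) = -1 + 42/(1176 + 71) = -1 + 42/1247 = -1205/1247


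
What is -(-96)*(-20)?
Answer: -1920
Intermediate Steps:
-(-96)*(-20) = -1*1920 = -1920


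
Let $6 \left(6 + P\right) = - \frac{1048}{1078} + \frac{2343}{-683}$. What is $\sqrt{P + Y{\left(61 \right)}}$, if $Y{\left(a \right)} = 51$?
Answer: $\frac{\sqrt{4407556490238}}{315546} \approx 6.6533$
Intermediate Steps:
$P = - \frac{14873701}{2208822}$ ($P = -6 + \frac{- \frac{1048}{1078} + \frac{2343}{-683}}{6} = -6 + \frac{\left(-1048\right) \frac{1}{1078} + 2343 \left(- \frac{1}{683}\right)}{6} = -6 + \frac{- \frac{524}{539} - \frac{2343}{683}}{6} = -6 + \frac{1}{6} \left(- \frac{1620769}{368137}\right) = -6 - \frac{1620769}{2208822} = - \frac{14873701}{2208822} \approx -6.7338$)
$\sqrt{P + Y{\left(61 \right)}} = \sqrt{- \frac{14873701}{2208822} + 51} = \sqrt{\frac{97776221}{2208822}} = \frac{\sqrt{4407556490238}}{315546}$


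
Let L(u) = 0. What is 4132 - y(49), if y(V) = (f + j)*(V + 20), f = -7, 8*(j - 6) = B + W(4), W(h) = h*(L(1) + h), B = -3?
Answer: 32711/8 ≈ 4088.9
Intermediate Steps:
W(h) = h² (W(h) = h*(0 + h) = h*h = h²)
j = 61/8 (j = 6 + (-3 + 4²)/8 = 6 + (-3 + 16)/8 = 6 + (⅛)*13 = 6 + 13/8 = 61/8 ≈ 7.6250)
y(V) = 25/2 + 5*V/8 (y(V) = (-7 + 61/8)*(V + 20) = 5*(20 + V)/8 = 25/2 + 5*V/8)
4132 - y(49) = 4132 - (25/2 + (5/8)*49) = 4132 - (25/2 + 245/8) = 4132 - 1*345/8 = 4132 - 345/8 = 32711/8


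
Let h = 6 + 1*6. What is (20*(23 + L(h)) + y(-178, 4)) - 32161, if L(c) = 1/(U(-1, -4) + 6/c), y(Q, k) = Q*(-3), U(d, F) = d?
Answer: -31207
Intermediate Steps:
h = 12 (h = 6 + 6 = 12)
y(Q, k) = -3*Q
L(c) = 1/(-1 + 6/c)
(20*(23 + L(h)) + y(-178, 4)) - 32161 = (20*(23 + 12/(6 - 1*12)) - 3*(-178)) - 32161 = (20*(23 + 12/(6 - 12)) + 534) - 32161 = (20*(23 + 12/(-6)) + 534) - 32161 = (20*(23 + 12*(-⅙)) + 534) - 32161 = (20*(23 - 2) + 534) - 32161 = (20*21 + 534) - 32161 = (420 + 534) - 32161 = 954 - 32161 = -31207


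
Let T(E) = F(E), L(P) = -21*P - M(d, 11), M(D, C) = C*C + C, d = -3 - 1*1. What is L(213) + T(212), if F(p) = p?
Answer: -4393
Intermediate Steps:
d = -4 (d = -3 - 1 = -4)
M(D, C) = C + C² (M(D, C) = C² + C = C + C²)
L(P) = -132 - 21*P (L(P) = -21*P - 11*(1 + 11) = -21*P - 11*12 = -21*P - 1*132 = -21*P - 132 = -132 - 21*P)
T(E) = E
L(213) + T(212) = (-132 - 21*213) + 212 = (-132 - 4473) + 212 = -4605 + 212 = -4393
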